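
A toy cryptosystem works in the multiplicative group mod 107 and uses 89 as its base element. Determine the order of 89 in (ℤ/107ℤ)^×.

53

ord(89) | φ(107) = 107 − 1 = 106 = 2 · 53.
Divisors of 106: 1, 2, 53, 106.
Check 89^d mod 107 for each divisor in increasing order:
89^1 ≡ 89 (mod 107)
89^2 ≡ 3 (mod 107)
89^53 ≡ 1 (mod 107) ✓
The smallest such exponent is 53, so the order of 89 is 53.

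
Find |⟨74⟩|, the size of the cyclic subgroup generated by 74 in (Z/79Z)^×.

By Lagrange's theorem, ord_79(74) divides φ(79) = 79 − 1 = 78 = 2 · 3 · 13.
Divisors of 78: 1, 2, 3, 6, 13, 26, 39, 78.
Check 74^d mod 79 for each divisor in increasing order:
74^1 ≡ 74
74^2 ≡ 25
74^3 ≡ 33
74^6 ≡ 62
74^13 ≡ 56
74^26 ≡ 55
74^39 ≡ 78
74^78 ≡ 1
So ord_79(74) = 78.

78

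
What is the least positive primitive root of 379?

φ(379) = 379 − 1 = 378 = 2 · 3^3 · 7.
g is a primitive root iff g^(378/q) ≢ 1 (mod 379) for each prime q ∈ {2, 3, 7}.
g = 2: 2^189 ≡ 378; 2^126 ≡ 327; 2^54 ≡ 125 — none is 1, so 2 is a primitive root.
So 2 is the smallest generator of (Z/379Z)^×.

2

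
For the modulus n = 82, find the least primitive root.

φ(82) = φ(2)·φ(41) = 1·40 = 40 = 2^3 · 5.
Test candidates g = 2, 3, … against the prime factors q ∈ {2, 5} of φ(82): g is a generator iff g^(40/q) ≢ 1 for every such q.
g = 2: gcd(2, 82) = 2 > 1, not a unit — skip.
g = 3: 3^20 ≡ 81; 3^8 ≡ 1 — hits 1, so not a primitive root.
g = 4: gcd(4, 82) = 2 > 1, not a unit — skip.
g = 5: 5^20 ≡ 1 — hits 1, so not a primitive root.
g = 6: gcd(6, 82) = 2 > 1, not a unit — skip.
g = 7: 7^20 ≡ 81; 7^8 ≡ 37 — none is 1, so 7 is a primitive root.
Hence the least primitive root of 82 is 7.

7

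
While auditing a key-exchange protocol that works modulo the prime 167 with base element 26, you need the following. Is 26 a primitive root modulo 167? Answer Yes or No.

Yes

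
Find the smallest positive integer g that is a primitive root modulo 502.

φ(502) = φ(2)·φ(251) = 1·250 = 250 = 2 · 5^3.
Test candidates g = 2, 3, … against the prime factors q ∈ {2, 5} of φ(502): g is a generator iff g^(250/q) ≢ 1 for every such q.
g = 2: gcd(2, 502) = 2 > 1, not a unit — skip.
g = 3: 3^125 ≡ 1 — hits 1, so not a primitive root.
g = 4: gcd(4, 502) = 2 > 1, not a unit — skip.
g = 5: 5^125 ≡ 1 — hits 1, so not a primitive root.
g = 6: gcd(6, 502) = 2 > 1, not a unit — skip.
g = 7: 7^125 ≡ 1 — hits 1, so not a primitive root.
g = 8: gcd(8, 502) = 2 > 1, not a unit — skip.
g = 9: 9^125 ≡ 1 — hits 1, so not a primitive root.
g = 10: gcd(10, 502) = 2 > 1, not a unit — skip.
g = 11: 11^125 ≡ 501; 11^50 ≡ 219 — none is 1, so 11 is a primitive root.
The smallest primitive root modulo 502 is 11.

11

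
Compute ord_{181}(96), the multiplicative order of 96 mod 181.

ord(96) | φ(181) = 181 − 1 = 180 = 2^2 · 3^2 · 5.
Divisors of 180: 1, 2, 3, 4, 5, 6, 9, 10, 12, 15, 18, 20, 30, 36, 45, 60, 90, 180.
Check 96^d mod 181 for each divisor in increasing order:
96^1 ≡ 96 (mod 181)
96^2 ≡ 166 (mod 181)
96^3 ≡ 8 (mod 181)
96^4 ≡ 44 (mod 181)
96^5 ≡ 61 (mod 181)
96^6 ≡ 64 (mod 181)
96^9 ≡ 150 (mod 181)
96^10 ≡ 101 (mod 181)
96^12 ≡ 114 (mod 181)
96^15 ≡ 7 (mod 181)
96^18 ≡ 56 (mod 181)
96^20 ≡ 65 (mod 181)
96^30 ≡ 49 (mod 181)
96^36 ≡ 59 (mod 181)
96^45 ≡ 162 (mod 181)
96^60 ≡ 48 (mod 181)
96^90 ≡ 180 (mod 181)
96^180 ≡ 1 (mod 181) ✓
The smallest such exponent is 180, so the order of 96 is 180.

180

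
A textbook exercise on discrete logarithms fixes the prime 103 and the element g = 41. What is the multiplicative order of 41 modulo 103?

ord(41) | φ(103) = 103 − 1 = 102 = 2 · 3 · 17.
Divisors of 102: 1, 2, 3, 6, 17, 34, 51, 102.
Test each divisor d:
41^1 ≡ 41 (mod 103)
41^2 ≡ 33 (mod 103)
41^3 ≡ 14 (mod 103)
41^6 ≡ 93 (mod 103)
41^17 ≡ 56 (mod 103)
41^34 ≡ 46 (mod 103)
41^51 ≡ 1 (mod 103) ✓
Hence ord(41) = 51.

51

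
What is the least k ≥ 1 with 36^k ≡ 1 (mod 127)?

The order of 36 must divide φ(127) = 127 − 1 = 126 = 2 · 3^2 · 7.
Divisors of 126: 1, 2, 3, 6, 7, 9, 14, 18, 21, 42, 63, 126.
Evaluate successive powers at the divisors of 126:
36^1 ≡ 36 (mod 127)
36^2 ≡ 26 (mod 127)
36^3 ≡ 47 (mod 127)
36^6 ≡ 50 (mod 127)
36^7 ≡ 22 (mod 127)
36^9 ≡ 64 (mod 127)
36^14 ≡ 103 (mod 127)
36^18 ≡ 32 (mod 127)
36^21 ≡ 107 (mod 127)
36^42 ≡ 19 (mod 127)
36^63 ≡ 1 (mod 127) ✓
Therefore the multiplicative order of 36 modulo 127 is 63.

63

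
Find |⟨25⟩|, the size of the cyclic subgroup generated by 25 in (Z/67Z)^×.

11

ord(25) | φ(67) = 67 − 1 = 66 = 2 · 3 · 11.
Divisors of 66: 1, 2, 3, 6, 11, 22, 33, 66.
Compute 25^d (mod 67) for the divisors d until we hit 1:
25^1 ≡ 25 (mod 67)
25^2 ≡ 22 (mod 67)
25^3 ≡ 14 (mod 67)
25^6 ≡ 62 (mod 67)
25^11 ≡ 1 (mod 67) ✓
Therefore the multiplicative order of 25 modulo 67 is 11.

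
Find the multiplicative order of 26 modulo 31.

6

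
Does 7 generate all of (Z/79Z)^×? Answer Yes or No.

Yes

φ(79) = 79 − 1 = 78 = 2 · 3 · 13.
Test 7^(78/q) mod 79 for each prime factor q of 78:
7^39 ≡ 78 (mod 79)  [q = 2: ≢ 1 ✓]
7^26 ≡ 55 (mod 79)  [q = 3: ≢ 1 ✓]
7^6 ≡ 18 (mod 79)  [q = 13: ≢ 1 ✓]
Every test exponent gives a nontrivial residue, hence 7 generates the full group.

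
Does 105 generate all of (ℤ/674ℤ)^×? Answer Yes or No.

No

φ(674) = φ(2)·φ(337) = 1·336 = 336 = 2^4 · 3 · 7.
It suffices to check that the order of 105 is not a proper divisor of 336: compute 105^(336/q) for q ∈ {2, 3, 7}.
105^168 ≡ 673 (mod 674)  [q = 2: ≢ 1 ✓]
105^112 ≡ 545 (mod 674)  [q = 3: ≢ 1 ✓]
105^48 ≡ 1 (mod 674)  [q = 7: ≡ 1 ✗]
The check at q = 7 fails, so 105 generates a proper subgroup.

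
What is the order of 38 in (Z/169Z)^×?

26

Since 38 ∈ (Z/169Z)^×, its order divides φ(169) = φ(13^2) = 13·(13−1) = 156 = 2^2 · 3 · 13.
Divisors of 156: 1, 2, 3, 4, 6, 12, 13, 26, 39, 52, 78, 156.
Test each divisor d:
38^1 ≡ 38 (mod 169)
38^2 ≡ 92 (mod 169)
38^3 ≡ 116 (mod 169)
38^4 ≡ 14 (mod 169)
38^6 ≡ 105 (mod 169)
38^12 ≡ 40 (mod 169)
38^13 ≡ 168 (mod 169)
38^26 ≡ 1 (mod 169) ✓
Hence ord(38) = 26.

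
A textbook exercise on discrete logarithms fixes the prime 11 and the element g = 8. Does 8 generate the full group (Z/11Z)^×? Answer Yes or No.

Yes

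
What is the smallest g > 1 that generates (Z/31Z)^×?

φ(31) = 31 − 1 = 30 = 2 · 3 · 5.
Test candidates g = 2, 3, … against the prime factors q ∈ {2, 3, 5} of φ(31): g is a generator iff g^(30/q) ≢ 1 for every such q.
g = 2: 2^15 ≡ 1 — hits 1, so not a primitive root.
g = 3: 3^15 ≡ 30; 3^10 ≡ 25; 3^6 ≡ 16 — none is 1, so 3 is a primitive root.
Hence the least primitive root of 31 is 3.

3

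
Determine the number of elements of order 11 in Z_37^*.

0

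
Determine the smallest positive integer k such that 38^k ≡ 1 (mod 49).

By Lagrange's theorem, ord_49(38) divides φ(49) = φ(7^2) = 7·(7−1) = 42 = 2 · 3 · 7.
Divisors of 42: 1, 2, 3, 6, 7, 14, 21, 42.
Compute 38^d (mod 49) for the divisors d until we hit 1:
38^1 ≡ 38 (mod 49)
38^2 ≡ 23 (mod 49)
38^3 ≡ 41 (mod 49)
38^6 ≡ 15 (mod 49)
38^7 ≡ 31 (mod 49)
38^14 ≡ 30 (mod 49)
38^21 ≡ 48 (mod 49)
38^42 ≡ 1 (mod 49) ✓
Therefore the multiplicative order of 38 modulo 49 is 42.

42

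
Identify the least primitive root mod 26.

7

φ(26) = φ(2)·φ(13) = 1·12 = 12 = 2^2 · 3.
g is a primitive root iff g^(12/q) ≢ 1 (mod 26) for each prime q ∈ {2, 3}.
g = 2: gcd(2, 26) = 2 > 1, not a unit — skip.
g = 3: 3^6 ≡ 1 — hits 1, so not a primitive root.
g = 4: gcd(4, 26) = 2 > 1, not a unit — skip.
g = 5: 5^6 ≡ 25; 5^4 ≡ 1 — hits 1, so not a primitive root.
g = 6: gcd(6, 26) = 2 > 1, not a unit — skip.
g = 7: 7^6 ≡ 25; 7^4 ≡ 9 — none is 1, so 7 is a primitive root.
Hence the least primitive root of 26 is 7.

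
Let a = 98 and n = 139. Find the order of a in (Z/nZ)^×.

ord(98) | φ(139) = 139 − 1 = 138 = 2 · 3 · 23.
Divisors of 138: 1, 2, 3, 6, 23, 46, 69, 138.
Compute 98^d (mod 139) for the divisors d until we hit 1:
98^1 ≡ 98 (mod 139)
98^2 ≡ 13 (mod 139)
98^3 ≡ 23 (mod 139)
98^6 ≡ 112 (mod 139)
98^23 ≡ 43 (mod 139)
98^46 ≡ 42 (mod 139)
98^69 ≡ 138 (mod 139)
98^138 ≡ 1 (mod 139) ✓
Therefore the multiplicative order of 98 modulo 139 is 138.

138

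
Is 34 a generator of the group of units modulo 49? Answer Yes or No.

No

φ(49) = φ(7^2) = 7·(7−1) = 42 = 2 · 3 · 7.
An element g generates (Z/49Z)^× iff g^(42/q) ≢ 1 (mod 49) for each prime q ∈ {2, 3, 7}.
34^21 ≡ 48 (mod 49)  [q = 2: ≢ 1 ✓]
34^14 ≡ 1 (mod 49)  [q = 3: ≡ 1 ✗]
34^6 ≡ 36 (mod 49)  [q = 7: ≢ 1 ✓]
The check at q = 3 fails, so 34 generates a proper subgroup.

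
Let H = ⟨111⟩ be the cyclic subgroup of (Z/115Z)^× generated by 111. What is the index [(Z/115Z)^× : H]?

4

The order of 111 must divide φ(115) = φ(5·23) = (5−1)·(23−1) = 4·22 = 88 = 2^3 · 11.
Divisors of 88: 1, 2, 4, 8, 11, 22, 44, 88.
Evaluate successive powers at the divisors of 88:
111^1 ≡ 111 (mod 115)
111^2 ≡ 16 (mod 115)
111^4 ≡ 26 (mod 115)
111^8 ≡ 101 (mod 115)
111^11 ≡ 91 (mod 115)
111^22 ≡ 1 (mod 115) ✓
So ord_115(111) = 22, hence |⟨111⟩| = 22.
The index is φ(115) / ord(111) = 88 / 22 = 4.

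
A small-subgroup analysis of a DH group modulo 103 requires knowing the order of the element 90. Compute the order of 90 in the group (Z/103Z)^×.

The order of 90 must divide φ(103) = 103 − 1 = 102 = 2 · 3 · 17.
Divisors of 102: 1, 2, 3, 6, 17, 34, 51, 102.
Evaluate successive powers at the divisors of 102:
90^1 ≡ 90 (mod 103)
90^2 ≡ 66 (mod 103)
90^3 ≡ 69 (mod 103)
90^6 ≡ 23 (mod 103)
90^17 ≡ 102 (mod 103)
90^34 ≡ 1 (mod 103) ✓
Therefore the multiplicative order of 90 modulo 103 is 34.

34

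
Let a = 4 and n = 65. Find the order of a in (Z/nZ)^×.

6

ord(4) | φ(65) = φ(5·13) = (5−1)·(13−1) = 4·12 = 48 = 2^4 · 3.
Divisors of 48: 1, 2, 3, 4, 6, 8, 12, 16, 24, 48.
Test each divisor d:
4^1 ≡ 4 (mod 65)
4^2 ≡ 16 (mod 65)
4^3 ≡ 64 (mod 65)
4^4 ≡ 61 (mod 65)
4^6 ≡ 1 (mod 65) ✓
Hence ord(4) = 6.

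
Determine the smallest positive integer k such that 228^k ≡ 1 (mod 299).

132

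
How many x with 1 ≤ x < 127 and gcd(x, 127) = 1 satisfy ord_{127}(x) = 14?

6

φ(127) = 127 − 1 = 126 = 2 · 3^2 · 7.
(Z/127Z)^× is cyclic (|G| = 126); a cyclic group of order m has exactly φ(d) elements of each order d | m, and none otherwise.
14 = 2 · 7 divides 126, and φ(14) = 6.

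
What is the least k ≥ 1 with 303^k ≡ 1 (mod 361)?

38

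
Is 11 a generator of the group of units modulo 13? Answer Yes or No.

Yes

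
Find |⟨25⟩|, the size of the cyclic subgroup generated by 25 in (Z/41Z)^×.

10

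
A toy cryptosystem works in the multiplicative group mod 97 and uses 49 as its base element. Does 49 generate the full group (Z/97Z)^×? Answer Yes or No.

No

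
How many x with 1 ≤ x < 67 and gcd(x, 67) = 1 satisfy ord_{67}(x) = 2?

1

φ(67) = 67 − 1 = 66 = 2 · 3 · 11.
In a cyclic group of order 66, there are φ(d) elements of order d for each divisor d of 66, and zero for non-divisors.
2 | 66, and φ(2) = 2 − 1 = 1.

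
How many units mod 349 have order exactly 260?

0

φ(349) = 349 − 1 = 348 = 2^2 · 3 · 29.
In a cyclic group of order 348, there are φ(d) elements of order d for each divisor d of 348, and zero for non-divisors.
260 does not divide 348, so no element of (Z/349Z)^× has order 260.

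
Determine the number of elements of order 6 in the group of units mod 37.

2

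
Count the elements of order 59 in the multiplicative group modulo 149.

0

φ(149) = 149 − 1 = 148 = 2^2 · 37.
Since (Z/149Z)^× is cyclic of order 148, the number of elements of order d is φ(d) when d | 148 and 0 otherwise.
Since 59 ∤ 148, the count is 0.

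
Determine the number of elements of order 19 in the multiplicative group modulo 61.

0

φ(61) = 61 − 1 = 60 = 2^2 · 3 · 5.
Since (Z/61Z)^× is cyclic of order 60, the number of elements of order d is φ(d) when d | 60 and 0 otherwise.
19 does not divide 60, so no element of (Z/61Z)^× has order 19.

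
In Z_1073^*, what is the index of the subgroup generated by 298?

4

By Lagrange's theorem, ord_1073(298) divides φ(1073) = φ(29·37) = (29−1)·(37−1) = 28·36 = 1008 = 2^4 · 3^2 · 7.
Divisors of 1008: 1, 2, 3, 4, 6, 7, 8, 9, 12, 14, 16, 18, 21, 24, 28, 36, 42, 48, 56, 63, 72, 84, 112, 126, 144, 168, 252, 336, 504, 1008.
Test each divisor d:
298^1 ≡ 298 (mod 1073)
298^2 ≡ 818 (mod 1073)
298^3 ≡ 193 (mod 1073)
298^4 ≡ 645 (mod 1073)
298^6 ≡ 767 (mod 1073)
298^7 ≡ 17 (mod 1073)
298^8 ≡ 774 (mod 1073)
298^9 ≡ 1030 (mod 1073)
298^12 ≡ 285 (mod 1073)
298^14 ≡ 289 (mod 1073)
298^16 ≡ 342 (mod 1073)
298^18 ≡ 776 (mod 1073)
298^21 ≡ 621 (mod 1073)
298^24 ≡ 750 (mod 1073)
298^28 ≡ 900 (mod 1073)
298^36 ≡ 223 (mod 1073)
298^42 ≡ 434 (mod 1073)
298^48 ≡ 248 (mod 1073)
298^56 ≡ 958 (mod 1073)
298^63 ≡ 191 (mod 1073)
298^72 ≡ 371 (mod 1073)
298^84 ≡ 581 (mod 1073)
298^112 ≡ 349 (mod 1073)
298^126 ≡ 1072 (mod 1073)
298^144 ≡ 297 (mod 1073)
298^168 ≡ 639 (mod 1073)
298^252 ≡ 1 (mod 1073) ✓
Thus |⟨298⟩| = ord(298) = 252.
The index is φ(1073) / ord(298) = 1008 / 252 = 4.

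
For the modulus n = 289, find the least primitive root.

φ(289) = φ(17^2) = 17·(17−1) = 272 = 2^4 · 17.
Test candidates g = 2, 3, … against the prime factors q ∈ {2, 17} of φ(289): g is a generator iff g^(272/q) ≢ 1 for every such q.
g = 2: 2^136 ≡ 1 — hits 1, so not a primitive root.
g = 3: 3^136 ≡ 288; 3^16 ≡ 171 — none is 1, so 3 is a primitive root.
Hence the least primitive root of 289 is 3.

3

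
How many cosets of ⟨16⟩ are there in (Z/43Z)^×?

The order of 16 must divide φ(43) = 43 − 1 = 42 = 2 · 3 · 7.
Divisors of 42: 1, 2, 3, 6, 7, 14, 21, 42.
Compute 16^d (mod 43) for the divisors d until we hit 1:
16^1 ≡ 16 (mod 43)
16^2 ≡ 41 (mod 43)
16^3 ≡ 11 (mod 43)
16^6 ≡ 35 (mod 43)
16^7 ≡ 1 (mod 43) ✓
So ord_43(16) = 7, hence |⟨16⟩| = 7.
The index is φ(43) / ord(16) = 42 / 7 = 6.

6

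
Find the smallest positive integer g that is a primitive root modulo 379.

2

φ(379) = 379 − 1 = 378 = 2 · 3^3 · 7.
g is a primitive root iff g^(378/q) ≢ 1 (mod 379) for each prime q ∈ {2, 3, 7}.
g = 2: 2^189 ≡ 378; 2^126 ≡ 327; 2^54 ≡ 125 — none is 1, so 2 is a primitive root.
So 2 is the smallest generator of (Z/379Z)^×.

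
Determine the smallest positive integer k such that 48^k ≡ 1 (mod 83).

ord(48) | φ(83) = 83 − 1 = 82 = 2 · 41.
Divisors of 82: 1, 2, 41, 82.
Evaluate successive powers at the divisors of 82:
48^1 ≡ 48 (mod 83)
48^2 ≡ 63 (mod 83)
48^41 ≡ 1 (mod 83) ✓
Hence ord(48) = 41.

41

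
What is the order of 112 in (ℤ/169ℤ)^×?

52

By Lagrange's theorem, ord_169(112) divides φ(169) = φ(13^2) = 13·(13−1) = 156 = 2^2 · 3 · 13.
Divisors of 156: 1, 2, 3, 4, 6, 12, 13, 26, 39, 52, 78, 156.
Compute 112^d (mod 169) for the divisors d until we hit 1:
112^1 ≡ 112 (mod 169)
112^2 ≡ 38 (mod 169)
112^3 ≡ 31 (mod 169)
112^4 ≡ 92 (mod 169)
112^6 ≡ 116 (mod 169)
112^12 ≡ 105 (mod 169)
112^13 ≡ 99 (mod 169)
112^26 ≡ 168 (mod 169)
112^39 ≡ 70 (mod 169)
112^52 ≡ 1 (mod 169) ✓
The smallest such exponent is 52, so the order of 112 is 52.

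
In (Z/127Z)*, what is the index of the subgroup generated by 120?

2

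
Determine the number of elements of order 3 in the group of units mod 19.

2

φ(19) = 19 − 1 = 18 = 2 · 3^2.
In a cyclic group of order 18, there are φ(d) elements of order d for each divisor d of 18, and zero for non-divisors.
3 | 18, and φ(3) = 3 − 1 = 2.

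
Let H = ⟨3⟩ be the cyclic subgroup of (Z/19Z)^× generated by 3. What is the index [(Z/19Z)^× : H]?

The order of 3 must divide φ(19) = 19 − 1 = 18 = 2 · 3^2.
Divisors of 18: 1, 2, 3, 6, 9, 18.
Test each divisor d:
3^1 ≡ 3 (mod 19)
3^2 ≡ 9 (mod 19)
3^3 ≡ 8 (mod 19)
3^6 ≡ 7 (mod 19)
3^9 ≡ 18 (mod 19)
3^18 ≡ 1 (mod 19) ✓
Thus |⟨3⟩| = ord(3) = 18.
Index = |(Z/19Z)^×| / |⟨3⟩| = 18 / 18 = 1.

1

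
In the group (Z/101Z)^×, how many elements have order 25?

φ(101) = 101 − 1 = 100 = 2^2 · 5^2.
In a cyclic group of order 100, there are φ(d) elements of order d for each divisor d of 100, and zero for non-divisors.
25 = 5^2 divides 100, and φ(25) = 20.

20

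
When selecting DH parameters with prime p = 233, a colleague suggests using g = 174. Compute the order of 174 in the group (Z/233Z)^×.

By Lagrange's theorem, ord_233(174) divides φ(233) = 233 − 1 = 232 = 2^3 · 29.
Divisors of 232: 1, 2, 4, 8, 29, 58, 116, 232.
Check 174^d mod 233 for each divisor in increasing order:
174^1 ≡ 174 (mod 233)
174^2 ≡ 219 (mod 233)
174^4 ≡ 196 (mod 233)
174^8 ≡ 204 (mod 233)
174^29 ≡ 12 (mod 233)
174^58 ≡ 144 (mod 233)
174^116 ≡ 232 (mod 233)
174^232 ≡ 1 (mod 233) ✓
Hence ord(174) = 232.

232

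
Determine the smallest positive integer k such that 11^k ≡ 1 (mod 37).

6

The order of 11 must divide φ(37) = 37 − 1 = 36 = 2^2 · 3^2.
Divisors of 36: 1, 2, 3, 4, 6, 9, 12, 18, 36.
Compute 11^d (mod 37) for the divisors d until we hit 1:
11^1 ≡ 11 (mod 37)
11^2 ≡ 10 (mod 37)
11^3 ≡ 36 (mod 37)
11^4 ≡ 26 (mod 37)
11^6 ≡ 1 (mod 37) ✓
The smallest such exponent is 6, so the order of 11 is 6.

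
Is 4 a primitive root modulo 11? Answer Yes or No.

φ(11) = 11 − 1 = 10 = 2 · 5.
Test 4^(10/q) mod 11 for each prime factor q of 10:
4^5 ≡ 1 (mod 11)  [q = 2: ≡ 1 ✗]
4^2 ≡ 5 (mod 11)  [q = 5: ≢ 1 ✓]
Since 4^5 ≡ 1, the order of 4 divides 5 < 10, so 4 is not a primitive root.

No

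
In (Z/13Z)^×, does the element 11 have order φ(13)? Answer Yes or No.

Yes

φ(13) = 13 − 1 = 12 = 2^2 · 3.
Test 11^(12/q) mod 13 for each prime factor q of 12:
11^6 ≡ 12 (mod 13)  [q = 2: ≢ 1 ✓]
11^4 ≡ 3 (mod 13)  [q = 3: ≢ 1 ✓]
All checks pass, so 11 has order 12 and is a primitive root modulo 13.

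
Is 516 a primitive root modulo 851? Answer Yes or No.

No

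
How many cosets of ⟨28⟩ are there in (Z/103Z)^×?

2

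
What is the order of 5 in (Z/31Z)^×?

3

The order of 5 must divide φ(31) = 31 − 1 = 30 = 2 · 3 · 5.
Divisors of 30: 1, 2, 3, 5, 6, 10, 15, 30.
Check 5^d mod 31 for each divisor in increasing order:
5^1 ≡ 5 (mod 31)
5^2 ≡ 25 (mod 31)
5^3 ≡ 1 (mod 31) ✓
So ord_31(5) = 3.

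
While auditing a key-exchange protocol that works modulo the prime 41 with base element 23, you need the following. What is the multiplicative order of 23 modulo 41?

10

The order of 23 must divide φ(41) = 41 − 1 = 40 = 2^3 · 5.
Divisors of 40: 1, 2, 4, 5, 8, 10, 20, 40.
Test each divisor d:
23^1 ≡ 23
23^2 ≡ 37
23^4 ≡ 16
23^5 ≡ 40
23^8 ≡ 10
23^10 ≡ 1
The smallest such exponent is 10, so the order of 23 is 10.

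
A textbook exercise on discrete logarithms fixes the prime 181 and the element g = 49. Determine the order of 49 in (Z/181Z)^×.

6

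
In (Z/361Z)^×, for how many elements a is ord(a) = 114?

36

φ(361) = φ(19^2) = 19·(19−1) = 342 = 2 · 3^2 · 19.
(Z/361Z)^× is cyclic (|G| = 342); a cyclic group of order m has exactly φ(d) elements of each order d | m, and none otherwise.
114 = 2 · 3 · 19 divides 342, and φ(114) = 36.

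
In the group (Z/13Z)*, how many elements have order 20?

0

φ(13) = 13 − 1 = 12 = 2^2 · 3.
(Z/13Z)^× is cyclic (|G| = 12); a cyclic group of order m has exactly φ(d) elements of each order d | m, and none otherwise.
20 does not divide 12, so no element of (Z/13Z)^× has order 20.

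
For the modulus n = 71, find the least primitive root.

φ(71) = 71 − 1 = 70 = 2 · 5 · 7.
g is a primitive root iff g^(70/q) ≢ 1 (mod 71) for each prime q ∈ {2, 5, 7}.
g = 2: 2^35 ≡ 1 — hits 1, so not a primitive root.
g = 3: 3^35 ≡ 1 — hits 1, so not a primitive root.
g = 4: 4^35 ≡ 1 — hits 1, so not a primitive root.
g = 5: 5^35 ≡ 1 — hits 1, so not a primitive root.
g = 6: 6^35 ≡ 1 — hits 1, so not a primitive root.
g = 7: 7^35 ≡ 70; 7^14 ≡ 54; 7^10 ≡ 45 — none is 1, so 7 is a primitive root.
Hence the least primitive root of 71 is 7.

7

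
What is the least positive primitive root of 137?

3

φ(137) = 137 − 1 = 136 = 2^3 · 17.
Test candidates g = 2, 3, … against the prime factors q ∈ {2, 17} of φ(137): g is a generator iff g^(136/q) ≢ 1 for every such q.
g = 2: 2^68 ≡ 1 — hits 1, so not a primitive root.
g = 3: 3^68 ≡ 136; 3^8 ≡ 122 — none is 1, so 3 is a primitive root.
The smallest primitive root modulo 137 is 3.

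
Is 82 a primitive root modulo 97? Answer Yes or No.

Yes

φ(97) = 97 − 1 = 96 = 2^5 · 3.
It suffices to check that the order of 82 is not a proper divisor of 96: compute 82^(96/q) for q ∈ {2, 3}.
82^48 ≡ 96 (mod 97)  [q = 2: ≢ 1 ✓]
82^32 ≡ 61 (mod 97)  [q = 3: ≢ 1 ✓]
Every test exponent gives a nontrivial residue, hence 82 generates the full group.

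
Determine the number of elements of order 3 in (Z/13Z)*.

2

φ(13) = 13 − 1 = 12 = 2^2 · 3.
Since (Z/13Z)^× is cyclic of order 12, the number of elements of order d is φ(d) when d | 12 and 0 otherwise.
3 | 12, and φ(3) = 3 − 1 = 2.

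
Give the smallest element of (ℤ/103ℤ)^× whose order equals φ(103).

5

φ(103) = 103 − 1 = 102 = 2 · 3 · 17.
Test candidates g = 2, 3, … against the prime factors q ∈ {2, 3, 17} of φ(103): g is a generator iff g^(102/q) ≢ 1 for every such q.
g = 2: 2^51 ≡ 1 — hits 1, so not a primitive root.
g = 3: 3^51 ≡ 102; 3^34 ≡ 1 — hits 1, so not a primitive root.
g = 4: 4^51 ≡ 1 — hits 1, so not a primitive root.
g = 5: 5^51 ≡ 102; 5^34 ≡ 56; 5^6 ≡ 72 — none is 1, so 5 is a primitive root.
Hence the least primitive root of 103 is 5.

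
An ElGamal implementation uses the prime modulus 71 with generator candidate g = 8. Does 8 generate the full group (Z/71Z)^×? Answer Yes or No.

No

φ(71) = 71 − 1 = 70 = 2 · 5 · 7.
An element g generates (Z/71Z)^× iff g^(70/q) ≢ 1 (mod 71) for each prime q ∈ {2, 5, 7}.
8^35 ≡ 1 (mod 71)  [q = 2: ≡ 1 ✗]
8^14 ≡ 57 (mod 71)  [q = 5: ≢ 1 ✓]
8^10 ≡ 20 (mod 71)  [q = 7: ≢ 1 ✓]
Since 8^35 ≡ 1, the order of 8 divides 35 < 70, so 8 is not a primitive root.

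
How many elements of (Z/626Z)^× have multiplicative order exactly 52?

24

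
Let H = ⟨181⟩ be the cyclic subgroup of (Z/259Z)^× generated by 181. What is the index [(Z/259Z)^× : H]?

ord(181) | φ(259) = φ(7·37) = (7−1)·(37−1) = 6·36 = 216 = 2^3 · 3^3.
Divisors of 216: 1, 2, 3, 4, 6, 8, 9, 12, 18, 24, 27, 36, 54, 72, 108, 216.
Test each divisor d:
181^1 ≡ 181 (mod 259)
181^2 ≡ 127 (mod 259)
181^3 ≡ 195 (mod 259)
181^4 ≡ 71 (mod 259)
181^6 ≡ 211 (mod 259)
181^8 ≡ 120 (mod 259)
181^9 ≡ 223 (mod 259)
181^12 ≡ 232 (mod 259)
181^18 ≡ 1 (mod 259) ✓
Thus |⟨181⟩| = ord(181) = 18.
The index is φ(259) / ord(181) = 216 / 18 = 12.

12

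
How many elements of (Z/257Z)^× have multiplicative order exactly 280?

0

φ(257) = 257 − 1 = 256 = 2^8.
Since (Z/257Z)^× is cyclic of order 256, the number of elements of order d is φ(d) when d | 256 and 0 otherwise.
Here 256 is not a multiple of 280, so there are no elements of order 280.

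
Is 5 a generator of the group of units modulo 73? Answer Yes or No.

Yes

φ(73) = 73 − 1 = 72 = 2^3 · 3^2.
5 is a primitive root mod 73 iff 5^(φ(73)/q) ≢ 1 for every prime q | φ(73), i.e. q ∈ {2, 3}.
5^36 ≡ 72 (mod 73)  [q = 2: ≢ 1 ✓]
5^24 ≡ 8 (mod 73)  [q = 3: ≢ 1 ✓]
Every test exponent gives a nontrivial residue, hence 5 generates the full group.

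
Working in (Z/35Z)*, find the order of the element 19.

6

ord(19) | φ(35) = φ(5·7) = (5−1)·(7−1) = 4·6 = 24 = 2^3 · 3.
Divisors of 24: 1, 2, 3, 4, 6, 8, 12, 24.
Test each divisor d:
19^1 ≡ 19 (mod 35)
19^2 ≡ 11 (mod 35)
19^3 ≡ 34 (mod 35)
19^4 ≡ 16 (mod 35)
19^6 ≡ 1 (mod 35) ✓
So ord_35(19) = 6.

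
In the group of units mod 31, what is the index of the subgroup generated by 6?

ord(6) | φ(31) = 31 − 1 = 30 = 2 · 3 · 5.
Divisors of 30: 1, 2, 3, 5, 6, 10, 15, 30.
Test each divisor d:
6^1 ≡ 6 (mod 31)
6^2 ≡ 5 (mod 31)
6^3 ≡ 30 (mod 31)
6^5 ≡ 26 (mod 31)
6^6 ≡ 1 (mod 31) ✓
Thus |⟨6⟩| = ord(6) = 6.
The index is φ(31) / ord(6) = 30 / 6 = 5.

5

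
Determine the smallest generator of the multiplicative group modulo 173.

φ(173) = 173 − 1 = 172 = 2^2 · 43.
g is a primitive root iff g^(172/q) ≢ 1 (mod 173) for each prime q ∈ {2, 43}.
g = 2: 2^86 ≡ 172; 2^4 ≡ 16 — none is 1, so 2 is a primitive root.
So 2 is the smallest generator of (Z/173Z)^×.

2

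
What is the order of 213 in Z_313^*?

The order of 213 must divide φ(313) = 313 − 1 = 312 = 2^3 · 3 · 13.
Divisors of 312: 1, 2, 3, 4, 6, 8, 12, 13, 24, 26, 39, 52, 78, 104, 156, 312.
Check 213^d mod 313 for each divisor in increasing order:
213^1 ≡ 213 (mod 313)
213^2 ≡ 297 (mod 313)
213^3 ≡ 35 (mod 313)
213^4 ≡ 256 (mod 313)
213^6 ≡ 286 (mod 313)
213^8 ≡ 119 (mod 313)
213^12 ≡ 103 (mod 313)
213^13 ≡ 29 (mod 313)
213^24 ≡ 280 (mod 313)
213^26 ≡ 215 (mod 313)
213^39 ≡ 288 (mod 313)
213^52 ≡ 214 (mod 313)
213^78 ≡ 312 (mod 313)
213^104 ≡ 98 (mod 313)
213^156 ≡ 1 (mod 313) ✓
The smallest such exponent is 156, so the order of 213 is 156.

156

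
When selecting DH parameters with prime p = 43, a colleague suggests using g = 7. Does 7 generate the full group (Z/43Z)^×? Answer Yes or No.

φ(43) = 43 − 1 = 42 = 2 · 3 · 7.
7 is a primitive root mod 43 iff 7^(φ(43)/q) ≢ 1 for every prime q | φ(43), i.e. q ∈ {2, 3, 7}.
7^21 ≡ 42 (mod 43)  [q = 2: ≢ 1 ✓]
7^14 ≡ 6 (mod 43)  [q = 3: ≢ 1 ✓]
7^6 ≡ 1 (mod 43)  [q = 7: ≡ 1 ✗]
The check at q = 7 fails, so 7 generates a proper subgroup.

No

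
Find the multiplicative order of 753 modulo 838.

11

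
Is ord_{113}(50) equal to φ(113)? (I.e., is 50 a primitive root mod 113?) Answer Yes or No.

No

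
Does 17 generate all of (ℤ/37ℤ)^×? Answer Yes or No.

Yes

φ(37) = 37 − 1 = 36 = 2^2 · 3^2.
Test 17^(36/q) mod 37 for each prime factor q of 36:
17^18 ≡ 36 (mod 37)  [q = 2: ≢ 1 ✓]
17^12 ≡ 26 (mod 37)  [q = 3: ≢ 1 ✓]
None equal 1, so ord_37(17) = 36: 17 is a primitive root.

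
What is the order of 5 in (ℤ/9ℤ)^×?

Since 5 ∈ (Z/9Z)^×, its order divides φ(9) = φ(3^2) = 3·(3−1) = 6 = 2 · 3.
Divisors of 6: 1, 2, 3, 6.
Check 5^d mod 9 for each divisor in increasing order:
5^1 ≡ 5
5^2 ≡ 7
5^3 ≡ 8
5^6 ≡ 1
The smallest such exponent is 6, so the order of 5 is 6.

6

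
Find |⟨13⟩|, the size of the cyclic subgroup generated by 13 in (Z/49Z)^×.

14

By Lagrange's theorem, ord_49(13) divides φ(49) = φ(7^2) = 7·(7−1) = 42 = 2 · 3 · 7.
Divisors of 42: 1, 2, 3, 6, 7, 14, 21, 42.
Evaluate successive powers at the divisors of 42:
13^1 ≡ 13
13^2 ≡ 22
13^3 ≡ 41
13^6 ≡ 15
13^7 ≡ 48
13^14 ≡ 1
Hence ord(13) = 14.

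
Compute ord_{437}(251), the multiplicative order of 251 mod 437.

The order of 251 must divide φ(437) = φ(19·23) = (19−1)·(23−1) = 18·22 = 396 = 2^2 · 3^2 · 11.
Divisors of 396: 1, 2, 3, 4, 6, 9, 11, 12, 18, 22, 33, 36, 44, 66, 99, 132, 198, 396.
Test each divisor d:
251^1 ≡ 251
251^2 ≡ 73
251^3 ≡ 406
251^4 ≡ 85
251^6 ≡ 87
251^9 ≡ 362
251^11 ≡ 206
251^12 ≡ 140
251^18 ≡ 381
251^22 ≡ 47
251^33 ≡ 68
251^36 ≡ 77
251^44 ≡ 24
251^66 ≡ 254
251^99 ≡ 229
251^132 ≡ 277
251^198 ≡ 1
Therefore the multiplicative order of 251 modulo 437 is 198.

198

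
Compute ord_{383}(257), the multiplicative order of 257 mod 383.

Since 257 ∈ (Z/383Z)^×, its order divides φ(383) = 383 − 1 = 382 = 2 · 191.
Divisors of 382: 1, 2, 191, 382.
Test each divisor d:
257^1 ≡ 257 (mod 383)
257^2 ≡ 173 (mod 383)
257^191 ≡ 382 (mod 383)
257^382 ≡ 1 (mod 383) ✓
Therefore the multiplicative order of 257 modulo 383 is 382.

382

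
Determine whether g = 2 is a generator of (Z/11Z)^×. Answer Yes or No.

Yes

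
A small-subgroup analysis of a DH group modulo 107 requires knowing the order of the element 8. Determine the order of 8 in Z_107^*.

ord(8) | φ(107) = 107 − 1 = 106 = 2 · 53.
Divisors of 106: 1, 2, 53, 106.
Evaluate successive powers at the divisors of 106:
8^1 ≡ 8 (mod 107)
8^2 ≡ 64 (mod 107)
8^53 ≡ 106 (mod 107)
8^106 ≡ 1 (mod 107) ✓
Therefore the multiplicative order of 8 modulo 107 is 106.

106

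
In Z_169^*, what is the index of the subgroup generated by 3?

4

ord(3) | φ(169) = φ(13^2) = 13·(13−1) = 156 = 2^2 · 3 · 13.
Divisors of 156: 1, 2, 3, 4, 6, 12, 13, 26, 39, 52, 78, 156.
Test each divisor d:
3^1 ≡ 3 (mod 169)
3^2 ≡ 9 (mod 169)
3^3 ≡ 27 (mod 169)
3^4 ≡ 81 (mod 169)
3^6 ≡ 53 (mod 169)
3^12 ≡ 105 (mod 169)
3^13 ≡ 146 (mod 169)
3^26 ≡ 22 (mod 169)
3^39 ≡ 1 (mod 169) ✓
So ord_169(3) = 39, hence |⟨3⟩| = 39.
Index = |(Z/169Z)^×| / |⟨3⟩| = 156 / 39 = 4.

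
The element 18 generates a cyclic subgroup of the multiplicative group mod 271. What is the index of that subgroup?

2

By Lagrange's theorem, ord_271(18) divides φ(271) = 271 − 1 = 270 = 2 · 3^3 · 5.
Divisors of 270: 1, 2, 3, 5, 6, 9, 10, 15, 18, 27, 30, 45, 54, 90, 135, 270.
Test each divisor d:
18^1 ≡ 18
18^2 ≡ 53
18^3 ≡ 141
18^5 ≡ 156
18^6 ≡ 98
18^9 ≡ 268
18^10 ≡ 217
18^15 ≡ 248
18^18 ≡ 9
18^27 ≡ 244
18^30 ≡ 258
18^45 ≡ 28
18^54 ≡ 187
18^90 ≡ 242
18^135 ≡ 1
The order of 18 is 135, so the subgroup it generates has 135 elements.
[(Z/271Z)^× : ⟨18⟩] = 270/135 = 2.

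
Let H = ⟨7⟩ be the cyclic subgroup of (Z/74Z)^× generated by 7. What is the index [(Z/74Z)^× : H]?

The order of 7 must divide φ(74) = φ(2)·φ(37) = 1·36 = 36 = 2^2 · 3^2.
Divisors of 36: 1, 2, 3, 4, 6, 9, 12, 18, 36.
Test each divisor d:
7^1 ≡ 7 (mod 74)
7^2 ≡ 49 (mod 74)
7^3 ≡ 47 (mod 74)
7^4 ≡ 33 (mod 74)
7^6 ≡ 63 (mod 74)
7^9 ≡ 1 (mod 74) ✓
The order of 7 is 9, so the subgroup it generates has 9 elements.
[(Z/74Z)^× : ⟨7⟩] = 36/9 = 4.

4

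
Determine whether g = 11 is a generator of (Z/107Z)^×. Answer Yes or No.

No

φ(107) = 107 − 1 = 106 = 2 · 53.
An element g generates (Z/107Z)^× iff g^(106/q) ≢ 1 (mod 107) for each prime q ∈ {2, 53}.
11^53 ≡ 1 (mod 107)  [q = 2: ≡ 1 ✗]
11^2 ≡ 14 (mod 107)  [q = 53: ≢ 1 ✓]
11^53 ≡ 1 shows ord(11) | 53, strictly less than φ(107); not a primitive root.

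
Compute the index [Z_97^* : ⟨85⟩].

6

By Lagrange's theorem, ord_97(85) divides φ(97) = 97 − 1 = 96 = 2^5 · 3.
Divisors of 96: 1, 2, 3, 4, 6, 8, 12, 16, 24, 32, 48, 96.
Evaluate successive powers at the divisors of 96:
85^1 ≡ 85 (mod 97)
85^2 ≡ 47 (mod 97)
85^3 ≡ 18 (mod 97)
85^4 ≡ 75 (mod 97)
85^6 ≡ 33 (mod 97)
85^8 ≡ 96 (mod 97)
85^12 ≡ 22 (mod 97)
85^16 ≡ 1 (mod 97) ✓
The order of 85 is 16, so the subgroup it generates has 16 elements.
Index = |(Z/97Z)^×| / |⟨85⟩| = 96 / 16 = 6.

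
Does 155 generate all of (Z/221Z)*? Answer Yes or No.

No

221 = 13 · 17 is a product of two distinct odd primes, so (Z/221Z)^× ≅ (Z/13Z)^× × (Z/17Z)^× is not cyclic.
No primitive root modulo 221 exists; in particular 155 is not one.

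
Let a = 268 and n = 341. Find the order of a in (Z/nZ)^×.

Since 268 ∈ (Z/341Z)^×, its order divides φ(341) = φ(11·31) = (11−1)·(31−1) = 10·30 = 300 = 2^2 · 3 · 5^2.
Divisors of 300: 1, 2, 3, 4, 5, 6, 10, 12, 15, 20, 25, 30, 50, 60, 75, 100, 150, 300.
Test each divisor d:
268^1 ≡ 268 (mod 341)
268^2 ≡ 214 (mod 341)
268^3 ≡ 64 (mod 341)
268^4 ≡ 102 (mod 341)
268^5 ≡ 56 (mod 341)
268^6 ≡ 4 (mod 341)
268^10 ≡ 67 (mod 341)
268^12 ≡ 16 (mod 341)
268^15 ≡ 1 (mod 341) ✓
Hence ord(268) = 15.

15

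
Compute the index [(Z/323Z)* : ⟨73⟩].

By Lagrange's theorem, ord_323(73) divides φ(323) = φ(17·19) = (17−1)·(19−1) = 16·18 = 288 = 2^5 · 3^2.
Divisors of 288: 1, 2, 3, 4, 6, 8, 9, 12, 16, 18, 24, 32, 36, 48, 72, 96, 144, 288.
Test each divisor d:
73^1 ≡ 73 (mod 323)
73^2 ≡ 161 (mod 323)
73^3 ≡ 125 (mod 323)
73^4 ≡ 81 (mod 323)
73^6 ≡ 121 (mod 323)
73^8 ≡ 101 (mod 323)
73^9 ≡ 267 (mod 323)
73^12 ≡ 106 (mod 323)
73^16 ≡ 188 (mod 323)
73^18 ≡ 229 (mod 323)
73^24 ≡ 254 (mod 323)
73^32 ≡ 137 (mod 323)
73^36 ≡ 115 (mod 323)
73^48 ≡ 239 (mod 323)
73^72 ≡ 305 (mod 323)
73^96 ≡ 273 (mod 323)
73^144 ≡ 1 (mod 323) ✓
Thus |⟨73⟩| = ord(73) = 144.
[(Z/323Z)^× : ⟨73⟩] = 288/144 = 2.

2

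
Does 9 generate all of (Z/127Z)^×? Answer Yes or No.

No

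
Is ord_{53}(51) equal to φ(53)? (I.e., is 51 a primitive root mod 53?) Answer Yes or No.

Yes

φ(53) = 53 − 1 = 52 = 2^2 · 13.
51 is a primitive root mod 53 iff 51^(φ(53)/q) ≢ 1 for every prime q | φ(53), i.e. q ∈ {2, 13}.
51^26 ≡ 52 (mod 53)  [q = 2: ≢ 1 ✓]
51^4 ≡ 16 (mod 53)  [q = 13: ≢ 1 ✓]
All checks pass, so 51 has order 52 and is a primitive root modulo 53.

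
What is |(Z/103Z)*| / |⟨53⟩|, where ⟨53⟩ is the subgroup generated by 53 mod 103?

Since 53 ∈ (Z/103Z)^×, its order divides φ(103) = 103 − 1 = 102 = 2 · 3 · 17.
Divisors of 102: 1, 2, 3, 6, 17, 34, 51, 102.
Compute 53^d (mod 103) for the divisors d until we hit 1:
53^1 ≡ 53 (mod 103)
53^2 ≡ 28 (mod 103)
53^3 ≡ 42 (mod 103)
53^6 ≡ 13 (mod 103)
53^17 ≡ 57 (mod 103)
53^34 ≡ 56 (mod 103)
53^51 ≡ 102 (mod 103)
53^102 ≡ 1 (mod 103) ✓
Thus |⟨53⟩| = ord(53) = 102.
The index is φ(103) / ord(53) = 102 / 102 = 1.

1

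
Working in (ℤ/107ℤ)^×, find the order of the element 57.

53

Since 57 ∈ (Z/107Z)^×, its order divides φ(107) = 107 − 1 = 106 = 2 · 53.
Divisors of 106: 1, 2, 53, 106.
Test each divisor d:
57^1 ≡ 57
57^2 ≡ 39
57^53 ≡ 1
So ord_107(57) = 53.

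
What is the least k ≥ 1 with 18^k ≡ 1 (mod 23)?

By Lagrange's theorem, ord_23(18) divides φ(23) = 23 − 1 = 22 = 2 · 11.
Divisors of 22: 1, 2, 11, 22.
Evaluate successive powers at the divisors of 22:
18^1 ≡ 18 (mod 23)
18^2 ≡ 2 (mod 23)
18^11 ≡ 1 (mod 23) ✓
The smallest such exponent is 11, so the order of 18 is 11.

11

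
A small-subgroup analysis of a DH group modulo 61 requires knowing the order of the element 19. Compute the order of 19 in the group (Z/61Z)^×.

30

The order of 19 must divide φ(61) = 61 − 1 = 60 = 2^2 · 3 · 5.
Divisors of 60: 1, 2, 3, 4, 5, 6, 10, 12, 15, 20, 30, 60.
Test each divisor d:
19^1 ≡ 19 (mod 61)
19^2 ≡ 56 (mod 61)
19^3 ≡ 27 (mod 61)
19^4 ≡ 25 (mod 61)
19^5 ≡ 48 (mod 61)
19^6 ≡ 58 (mod 61)
19^10 ≡ 47 (mod 61)
19^12 ≡ 9 (mod 61)
19^15 ≡ 60 (mod 61)
19^20 ≡ 13 (mod 61)
19^30 ≡ 1 (mod 61) ✓
The smallest such exponent is 30, so the order of 19 is 30.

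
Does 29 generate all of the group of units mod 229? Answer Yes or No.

φ(229) = 229 − 1 = 228 = 2^2 · 3 · 19.
29 is a primitive root mod 229 iff 29^(φ(229)/q) ≢ 1 for every prime q | φ(229), i.e. q ∈ {2, 3, 19}.
29^114 ≡ 228 (mod 229)  [q = 2: ≢ 1 ✓]
29^76 ≡ 134 (mod 229)  [q = 3: ≢ 1 ✓]
29^12 ≡ 43 (mod 229)  [q = 19: ≢ 1 ✓]
Every test exponent gives a nontrivial residue, hence 29 generates the full group.

Yes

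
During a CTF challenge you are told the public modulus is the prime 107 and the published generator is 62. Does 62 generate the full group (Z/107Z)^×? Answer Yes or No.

No

φ(107) = 107 − 1 = 106 = 2 · 53.
An element g generates (Z/107Z)^× iff g^(106/q) ≢ 1 (mod 107) for each prime q ∈ {2, 53}.
62^53 ≡ 1 (mod 107)  [q = 2: ≡ 1 ✗]
62^2 ≡ 99 (mod 107)  [q = 53: ≢ 1 ✓]
The check at q = 2 fails, so 62 generates a proper subgroup.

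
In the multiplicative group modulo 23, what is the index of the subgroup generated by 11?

1

The order of 11 must divide φ(23) = 23 − 1 = 22 = 2 · 11.
Divisors of 22: 1, 2, 11, 22.
Compute 11^d (mod 23) for the divisors d until we hit 1:
11^1 ≡ 11 (mod 23)
11^2 ≡ 6 (mod 23)
11^11 ≡ 22 (mod 23)
11^22 ≡ 1 (mod 23) ✓
The order of 11 is 22, so the subgroup it generates has 22 elements.
[(Z/23Z)^× : ⟨11⟩] = 22/22 = 1.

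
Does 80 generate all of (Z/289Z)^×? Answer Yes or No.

Yes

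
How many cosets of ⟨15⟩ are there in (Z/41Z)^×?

1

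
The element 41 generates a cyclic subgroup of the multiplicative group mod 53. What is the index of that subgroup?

By Lagrange's theorem, ord_53(41) divides φ(53) = 53 − 1 = 52 = 2^2 · 13.
Divisors of 52: 1, 2, 4, 13, 26, 52.
Evaluate successive powers at the divisors of 52:
41^1 ≡ 41 (mod 53)
41^2 ≡ 38 (mod 53)
41^4 ≡ 13 (mod 53)
41^13 ≡ 30 (mod 53)
41^26 ≡ 52 (mod 53)
41^52 ≡ 1 (mod 53) ✓
The order of 41 is 52, so the subgroup it generates has 52 elements.
[(Z/53Z)^× : ⟨41⟩] = 52/52 = 1.

1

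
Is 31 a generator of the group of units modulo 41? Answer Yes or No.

No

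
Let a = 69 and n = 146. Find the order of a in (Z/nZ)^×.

By Lagrange's theorem, ord_146(69) divides φ(146) = φ(2)·φ(73) = 1·72 = 72 = 2^3 · 3^2.
Divisors of 72: 1, 2, 3, 4, 6, 8, 9, 12, 18, 24, 36, 72.
Check 69^d mod 146 for each divisor in increasing order:
69^1 ≡ 69 (mod 146)
69^2 ≡ 89 (mod 146)
69^3 ≡ 9 (mod 146)
69^4 ≡ 37 (mod 146)
69^6 ≡ 81 (mod 146)
69^8 ≡ 55 (mod 146)
69^9 ≡ 145 (mod 146)
69^12 ≡ 137 (mod 146)
69^18 ≡ 1 (mod 146) ✓
So ord_146(69) = 18.

18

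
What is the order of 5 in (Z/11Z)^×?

ord(5) | φ(11) = 11 − 1 = 10 = 2 · 5.
Divisors of 10: 1, 2, 5, 10.
Compute 5^d (mod 11) for the divisors d until we hit 1:
5^1 ≡ 5
5^2 ≡ 3
5^5 ≡ 1
The smallest such exponent is 5, so the order of 5 is 5.

5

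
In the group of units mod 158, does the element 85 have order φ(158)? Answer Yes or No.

φ(158) = φ(2)·φ(79) = 1·78 = 78 = 2 · 3 · 13.
85 is a primitive root mod 158 iff 85^(φ(158)/q) ≢ 1 for every prime q | φ(158), i.e. q ∈ {2, 3, 13}.
85^39 ≡ 157 (mod 158)  [q = 2: ≢ 1 ✓]
85^26 ≡ 55 (mod 158)  [q = 3: ≢ 1 ✓]
85^6 ≡ 125 (mod 158)  [q = 13: ≢ 1 ✓]
None equal 1, so ord_158(85) = 78: 85 is a primitive root.

Yes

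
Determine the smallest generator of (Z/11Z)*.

φ(11) = 11 − 1 = 10 = 2 · 5.
Test candidates g = 2, 3, … against the prime factors q ∈ {2, 5} of φ(11): g is a generator iff g^(10/q) ≢ 1 for every such q.
g = 2: 2^5 ≡ 10; 2^2 ≡ 4 — none is 1, so 2 is a primitive root.
Hence the least primitive root of 11 is 2.

2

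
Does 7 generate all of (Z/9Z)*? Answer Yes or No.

No

φ(9) = φ(3^2) = 3·(3−1) = 6 = 2 · 3.
It suffices to check that the order of 7 is not a proper divisor of 6: compute 7^(6/q) for q ∈ {2, 3}.
7^3 ≡ 1 (mod 9)  [q = 2: ≡ 1 ✗]
7^2 ≡ 4 (mod 9)  [q = 3: ≢ 1 ✓]
The check at q = 2 fails, so 7 generates a proper subgroup.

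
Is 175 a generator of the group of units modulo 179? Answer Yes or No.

Yes

φ(179) = 179 − 1 = 178 = 2 · 89.
An element g generates (Z/179Z)^× iff g^(178/q) ≢ 1 (mod 179) for each prime q ∈ {2, 89}.
175^89 ≡ 178 (mod 179)  [q = 2: ≢ 1 ✓]
175^2 ≡ 16 (mod 179)  [q = 89: ≢ 1 ✓]
All checks pass, so 175 has order 178 and is a primitive root modulo 179.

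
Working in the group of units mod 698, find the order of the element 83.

174

By Lagrange's theorem, ord_698(83) divides φ(698) = φ(2)·φ(349) = 1·348 = 348 = 2^2 · 3 · 29.
Divisors of 348: 1, 2, 3, 4, 6, 12, 29, 58, 87, 116, 174, 348.
Compute 83^d (mod 698) for the divisors d until we hit 1:
83^1 ≡ 83
83^2 ≡ 607
83^3 ≡ 125
83^4 ≡ 603
83^6 ≡ 269
83^12 ≡ 467
83^29 ≡ 123
83^58 ≡ 471
83^87 ≡ 697
83^116 ≡ 575
83^174 ≡ 1
The smallest such exponent is 174, so the order of 83 is 174.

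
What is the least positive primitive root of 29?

φ(29) = 29 − 1 = 28 = 2^2 · 7.
Test candidates g = 2, 3, … against the prime factors q ∈ {2, 7} of φ(29): g is a generator iff g^(28/q) ≢ 1 for every such q.
g = 2: 2^14 ≡ 28; 2^4 ≡ 16 — none is 1, so 2 is a primitive root.
The smallest primitive root modulo 29 is 2.

2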